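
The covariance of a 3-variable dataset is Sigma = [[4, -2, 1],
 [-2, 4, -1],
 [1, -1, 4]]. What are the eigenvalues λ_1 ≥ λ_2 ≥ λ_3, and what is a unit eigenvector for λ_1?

Step 1 — characteristic polynomial p(λ) = det(λI - Sigma) = λ³ - tr·λ² + c_1·λ - det, where tr = trace, c_1 = sum of the principal 2×2 minors, det = det(Sigma):
  tr = 4 + 4 + 4 = 12,
  c_1 = (4·4 - (-2)²) + (4·4 - (1)²) + (4·4 - (-1)²) = 12 + 15 + 15 = 42,
  det = 4·(4·4 - (-1)²) - (-2)·((-2)·4 - (-1)·(1)) + (1)·((-2)·(-1) - 4·(1)) = 4·(15) - (-2)·(-7) + (1)·(-2) = 44.
  So p(λ) = λ³ - 12λ² + 42λ - 44.
Step 2 — look for an integer root (rational root theorem: any rational root is an integer divisor of 44). Testing λ = 2:
  p(2) = 8 - 48 + 84 - 44 = 0  ✓
  Dividing out (λ - 2): p(λ) = (λ - 2)(λ² - 10λ + 22).
Step 3 — remaining eigenvalues from the quadratic λ² - 10λ + 22 = 0:
  Δ = 10² - 4·22 = 100 - 88 = 12,  λ = (10 ± √12)/2 = (10 ± 3.4641)/2 ≈ 6.7321 or 3.2679.
  Sorted: λ_1 = 6.7321,  λ_2 = 3.2679,  λ_3 = 2  (check: sum = 12 = tr ✓).

Step 4 — unit eigenvector for λ_1 ≈ 6.7321: v spans the null space of (Sigma - λ_1 I), whose rows are
  r_1 = (-2.7321, -2, 1),  r_2 = (-2, -2.7321, -1),  r_3 = (1, -1, -2.7321).
  v is orthogonal to every row, so take v ∝ r_1 × r_2 = ((-2)·(-1) - (1)·(-2.7321), (1)·(-2) - (-2.7321)·(-1), (-2.7321)·(-2.7321) - (-2)·(-2)) ≈ (4.7321, -4.7321, 3.4641).
  Let u = (4.7321, -4.7321, 3.4641).
  ||u|| = √((4.7321)² + (-4.7321)² + (3.4641)²) = √(56.7846) ≈ 7.5356,  v_1 = u/||u|| ≈ (0.628, -0.628, 0.4597) (||v_1|| = 1).

λ_1 = 6.7321,  λ_2 = 3.2679,  λ_3 = 2;  v_1 ≈ (0.628, -0.628, 0.4597)


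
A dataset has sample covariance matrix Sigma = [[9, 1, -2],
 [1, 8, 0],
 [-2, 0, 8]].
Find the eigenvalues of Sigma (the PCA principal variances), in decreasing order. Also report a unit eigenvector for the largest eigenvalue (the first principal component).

Step 1 — characteristic polynomial p(λ) = det(λI - Sigma) = λ³ - tr·λ² + c_1·λ - det, where tr = trace, c_1 = sum of the principal 2×2 minors, det = det(Sigma):
  tr = 9 + 8 + 8 = 25,
  c_1 = (9·8 - (1)²) + (9·8 - (-2)²) + (8·8 - (0)²) = 71 + 68 + 64 = 203,
  det = 9·(8·8 - (0)²) - (1)·((1)·8 - (0)·(-2)) + (-2)·((1)·(0) - 8·(-2)) = 9·(64) - (1)·(8) + (-2)·(16) = 536.
  So p(λ) = λ³ - 25λ² + 203λ - 536.
Step 2 — look for an integer root (rational root theorem: any rational root is an integer divisor of 536). Testing λ = 8:
  p(8) = 512 - 1600 + 1624 - 536 = 0  ✓
  Dividing out (λ - 8): p(λ) = (λ - 8)(λ² - 17λ + 67).
Step 3 — remaining eigenvalues from the quadratic λ² - 17λ + 67 = 0:
  Δ = 17² - 4·67 = 289 - 268 = 21,  λ = (17 ± √21)/2 = (17 ± 4.5826)/2 ≈ 10.7913 or 6.2087.
  Sorted: λ_1 = 10.7913,  λ_2 = 8,  λ_3 = 6.2087  (check: sum = 25 = tr ✓).

Step 4 — unit eigenvector for λ_1 ≈ 10.7913: v spans the null space of (Sigma - λ_1 I), whose rows are
  r_1 = (-1.7913, 1, -2),  r_2 = (1, -2.7913, 0),  r_3 = (-2, 0, -2.7913).
  v is orthogonal to every row, so take v ∝ r_1 × r_2 = ((1)·(0) - (-2)·(-2.7913), (-2)·(1) - (-1.7913)·(0), (-1.7913)·(-2.7913) - (1)·(1)) ≈ (-5.5826, -2, 4).
  Rescale (multiply by -1 so the first nonzero entry is positive): u = (5.5826, 2, -4).
  ||u|| = √((5.5826)² + (2)² + (-4)²) = √(51.1652) ≈ 7.153,  v_1 = u/||u|| ≈ (0.7805, 0.2796, -0.5592) (||v_1|| = 1).

λ_1 = 10.7913,  λ_2 = 8,  λ_3 = 6.2087;  v_1 ≈ (0.7805, 0.2796, -0.5592)


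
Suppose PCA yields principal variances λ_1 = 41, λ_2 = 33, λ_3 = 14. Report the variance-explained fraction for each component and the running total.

Step 1 — total variance = trace(Sigma) = Σ λ_i = 41 + 33 + 14 = 88.

Step 2 — fraction explained by component i = λ_i / Σ λ:
  PC1: 41/88 = 0.4659
  PC2: 33/88 = 0.375
  PC3: 14/88 = 0.1591

Step 3 — cumulative fraction after k components = (λ_1 + ... + λ_k) / Σ λ:
  k = 1: 41/88 = 0.4659
  k = 2: (41 + 33)/88 = 74/88 = 0.8409
  k = 3: (41 + 33 + 14)/88 = 88/88 = 1

Summary (fraction, with percent):

explained: PC1 0.4659 (46.59%), PC2 0.375 (37.5%), PC3 0.1591 (15.91%);  cumulative: 0.4659, 0.8409, 1


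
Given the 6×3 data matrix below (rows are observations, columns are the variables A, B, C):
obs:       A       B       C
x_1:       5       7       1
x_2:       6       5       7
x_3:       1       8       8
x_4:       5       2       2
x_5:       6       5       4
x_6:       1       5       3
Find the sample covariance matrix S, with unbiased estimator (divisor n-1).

Step 1 — column means:
  mean(A) = (5 + 6 + 1 + 5 + 6 + 1) / 6 = 24/6 = 4
  mean(B) = (7 + 5 + 8 + 2 + 5 + 5) / 6 = 32/6 = 5.3333
  mean(C) = (1 + 7 + 8 + 2 + 4 + 3) / 6 = 25/6 = 4.1667

Step 2 — sample covariance S[i,j] = (1/(n-1)) · Σ_k (x_{k,i} - mean_i) · (x_{k,j} - mean_j), with n-1 = 5.
  S[A,A] = ((1)·(1) + (2)·(2) + (-3)·(-3) + (1)·(1) + (2)·(2) + (-3)·(-3)) / 5 = 28/5 = 5.6
  S[A,B] = ((1)·(1.6667) + (2)·(-0.3333) + (-3)·(2.6667) + (1)·(-3.3333) + (2)·(-0.3333) + (-3)·(-0.3333)) / 5 = -10/5 = -2
  S[A,C] = ((1)·(-3.1667) + (2)·(2.8333) + (-3)·(3.8333) + (1)·(-2.1667) + (2)·(-0.1667) + (-3)·(-1.1667)) / 5 = -8/5 = -1.6
  S[B,B] = ((1.6667)·(1.6667) + (-0.3333)·(-0.3333) + (2.6667)·(2.6667) + (-3.3333)·(-3.3333) + (-0.3333)·(-0.3333) + (-0.3333)·(-0.3333)) / 5 = 21.3333/5 = 4.2667
  S[B,C] = ((1.6667)·(-3.1667) + (-0.3333)·(2.8333) + (2.6667)·(3.8333) + (-3.3333)·(-2.1667) + (-0.3333)·(-0.1667) + (-0.3333)·(-1.1667)) / 5 = 11.6667/5 = 2.3333
  S[C,C] = ((-3.1667)·(-3.1667) + (2.8333)·(2.8333) + (3.8333)·(3.8333) + (-2.1667)·(-2.1667) + (-0.1667)·(-0.1667) + (-1.1667)·(-1.1667)) / 5 = 38.8333/5 = 7.7667

S is symmetric (S[j,i] = S[i,j]). Assembling:

S = [[5.6, -2, -1.6],
 [-2, 4.2667, 2.3333],
 [-1.6, 2.3333, 7.7667]]


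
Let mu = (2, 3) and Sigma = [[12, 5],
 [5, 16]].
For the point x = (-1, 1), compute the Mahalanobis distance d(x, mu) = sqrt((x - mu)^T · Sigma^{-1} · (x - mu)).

Step 1 — centre the observation: (x - mu) = (-3, -2).

Step 2 — invert Sigma. det(Sigma) = 12·16 - (5)² = 167.
  Sigma^{-1} = (1/det) · [[d, -b], [-b, a]] = [[0.0958, -0.0299],
 [-0.0299, 0.0719]].

Step 3 — form the quadratic (x - mu)^T · Sigma^{-1} · (x - mu):
  Sigma^{-1} · (x - mu) = (-0.2275, -0.0539).
  (x - mu)^T · [Sigma^{-1} · (x - mu)] = (-3)·(-0.2275) + (-2)·(-0.0539) = 0.7904.

Step 4 — take square root: d = √(0.7904) ≈ 0.8891.

d(x, mu) = √(0.7904) ≈ 0.8891


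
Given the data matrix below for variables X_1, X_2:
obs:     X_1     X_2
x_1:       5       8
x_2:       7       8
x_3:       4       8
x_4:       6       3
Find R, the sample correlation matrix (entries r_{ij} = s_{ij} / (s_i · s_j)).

Step 1 — column means:
  mean(X_1) = (5 + 7 + 4 + 6) / 4 = 22/4 = 5.5
  mean(X_2) = (8 + 8 + 8 + 3) / 4 = 27/4 = 6.75

Step 2 — sample variances and covariances s[i,j] = (1/(n-1)) · Σ_k (x_{k,i} - mean_i) · (x_{k,j} - mean_j), with n-1 = 3:
  s[X_1,X_1] = ((-0.5)·(-0.5) + (1.5)·(1.5) + (-1.5)·(-1.5) + (0.5)·(0.5)) / 3 = 5/3 = 1.6667
  s[X_1,X_2] = ((-0.5)·(1.25) + (1.5)·(1.25) + (-1.5)·(1.25) + (0.5)·(-3.75)) / 3 = -2.5/3 = -0.8333
  s[X_2,X_2] = ((1.25)·(1.25) + (1.25)·(1.25) + (1.25)·(1.25) + (-3.75)·(-3.75)) / 3 = 18.75/3 = 6.25
  Sample standard deviations s_i = √(s[i,i]):
  s(X_1) = √(1.6667) = 1.291
  s(X_2) = √(6.25) = 2.5

Step 3 — r_{ij} = s_{ij} / (s_i · s_j):
  r[X_1,X_1] = 1 (diagonal).
  r[X_1,X_2] = -0.8333 / (1.291 · 2.5) = -0.8333 / 3.2275 = -0.2582
  r[X_2,X_2] = 1 (diagonal).

R is symmetric with unit diagonal. Assembling:

R = [[1, -0.2582],
 [-0.2582, 1]]


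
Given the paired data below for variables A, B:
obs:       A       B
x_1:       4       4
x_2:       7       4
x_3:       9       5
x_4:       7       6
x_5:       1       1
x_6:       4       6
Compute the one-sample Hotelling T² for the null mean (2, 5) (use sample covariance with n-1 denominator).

Step 1 — sample mean vector:
  mean(A) = (4 + 7 + 9 + 7 + 1 + 4) / 6 = 32/6 = 5.3333
  mean(B) = (4 + 4 + 5 + 6 + 1 + 6) / 6 = 26/6 = 4.3333
  x̄ = (5.3333, 4.3333),  deviation x̄ - mu_0 = (5.3333, 4.3333) - (2, 5) = (3.3333, -0.6667).

Step 2 — sample covariance matrix, S[i,j] = (1/(n-1)) · Σ_k (x_{k,i} - mean_i) · (x_{k,j} - mean_j), divisor n-1 = 5:
  S[A,A] = ((-1.3333)·(-1.3333) + (1.6667)·(1.6667) + (3.6667)·(3.6667) + (1.6667)·(1.6667) + (-4.3333)·(-4.3333) + (-1.3333)·(-1.3333)) / 5 = 41.3333/5 = 8.2667
  S[A,B] = ((-1.3333)·(-0.3333) + (1.6667)·(-0.3333) + (3.6667)·(0.6667) + (1.6667)·(1.6667) + (-4.3333)·(-3.3333) + (-1.3333)·(1.6667)) / 5 = 17.3333/5 = 3.4667
  S[B,B] = ((-0.3333)·(-0.3333) + (-0.3333)·(-0.3333) + (0.6667)·(0.6667) + (1.6667)·(1.6667) + (-3.3333)·(-3.3333) + (1.6667)·(1.6667)) / 5 = 17.3333/5 = 3.4667
  S = [[8.2667, 3.4667],
 [3.4667, 3.4667]].

Step 3 — invert S. det(S) = 8.2667·3.4667 - (3.4667)² = 16.64.
  S^{-1} = (1/det) · [[d, -b], [-b, a]] = [[0.2083, -0.2083],
 [-0.2083, 0.4968]].

Step 4 — quadratic form (x̄ - mu_0)^T · S^{-1} · (x̄ - mu_0):
  S^{-1} · (x̄ - mu_0) = (0.8333, -1.0256),
  (x̄ - mu_0)^T · [...] = (3.3333)·(0.8333) + (-0.6667)·(-1.0256) = 3.4615.

Step 5 — scale by n: T² = 6 · 3.4615 = 20.7692.

T² ≈ 20.7692


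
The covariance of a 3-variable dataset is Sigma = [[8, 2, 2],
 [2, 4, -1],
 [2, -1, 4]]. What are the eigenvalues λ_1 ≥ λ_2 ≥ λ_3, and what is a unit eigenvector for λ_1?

Step 1 — characteristic polynomial p(λ) = det(λI - Sigma) = λ³ - tr·λ² + c_1·λ - det, where tr = trace, c_1 = sum of the principal 2×2 minors, det = det(Sigma):
  tr = 8 + 4 + 4 = 16,
  c_1 = (8·4 - (2)²) + (8·4 - (2)²) + (4·4 - (-1)²) = 28 + 28 + 15 = 71,
  det = 8·(4·4 - (-1)²) - (2)·((2)·4 - (-1)·(2)) + (2)·((2)·(-1) - 4·(2)) = 8·(15) - (2)·(10) + (2)·(-10) = 80.
  So p(λ) = λ³ - 16λ² + 71λ - 80.
Step 2 — look for an integer root (rational root theorem: any rational root is an integer divisor of 80). Testing λ = 5:
  p(5) = 125 - 400 + 355 - 80 = 0  ✓
  Dividing out (λ - 5): p(λ) = (λ - 5)(λ² - 11λ + 16).
Step 3 — remaining eigenvalues from the quadratic λ² - 11λ + 16 = 0:
  Δ = 11² - 4·16 = 121 - 64 = 57,  λ = (11 ± √57)/2 = (11 ± 7.5498)/2 ≈ 9.2749 or 1.7251.
  Sorted: λ_1 = 9.2749,  λ_2 = 5,  λ_3 = 1.7251  (check: sum = 16 = tr ✓).

Step 4 — unit eigenvector for λ_1 ≈ 9.2749: v spans the null space of (Sigma - λ_1 I), whose rows are
  r_1 = (-1.2749, 2, 2),  r_2 = (2, -5.2749, -1),  r_3 = (2, -1, -5.2749).
  v is orthogonal to every row, so take v ∝ r_1 × r_2 = ((2)·(-1) - (2)·(-5.2749), (2)·(2) - (-1.2749)·(-1), (-1.2749)·(-5.2749) - (2)·(2)) ≈ (8.5498, 2.7251, 2.7251).
  Let u = (8.5498, 2.7251, 2.7251).
  ||u|| = √((8.5498)² + (2.7251)² + (2.7251)²) = √(87.9518) ≈ 9.3783,  v_1 = u/||u|| ≈ (0.9117, 0.2906, 0.2906) (||v_1|| = 1).

λ_1 = 9.2749,  λ_2 = 5,  λ_3 = 1.7251;  v_1 ≈ (0.9117, 0.2906, 0.2906)


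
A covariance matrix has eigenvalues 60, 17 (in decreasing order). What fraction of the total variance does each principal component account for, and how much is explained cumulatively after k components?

Step 1 — total variance = trace(Sigma) = Σ λ_i = 60 + 17 = 77.

Step 2 — fraction explained by component i = λ_i / Σ λ:
  PC1: 60/77 = 0.7792
  PC2: 17/77 = 0.2208

Step 3 — cumulative fraction after k components = (λ_1 + ... + λ_k) / Σ λ:
  k = 1: 60/77 = 0.7792
  k = 2: (60 + 17)/77 = 77/77 = 1

Summary (fraction, with percent):

explained: PC1 0.7792 (77.92%), PC2 0.2208 (22.08%);  cumulative: 0.7792, 1


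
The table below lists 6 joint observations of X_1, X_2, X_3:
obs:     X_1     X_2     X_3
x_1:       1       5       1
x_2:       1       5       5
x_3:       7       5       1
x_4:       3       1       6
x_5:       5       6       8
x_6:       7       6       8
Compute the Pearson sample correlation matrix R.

Step 1 — column means:
  mean(X_1) = (1 + 1 + 7 + 3 + 5 + 7) / 6 = 24/6 = 4
  mean(X_2) = (5 + 5 + 5 + 1 + 6 + 6) / 6 = 28/6 = 4.6667
  mean(X_3) = (1 + 5 + 1 + 6 + 8 + 8) / 6 = 29/6 = 4.8333

Step 2 — sample variances and covariances s[i,j] = (1/(n-1)) · Σ_k (x_{k,i} - mean_i) · (x_{k,j} - mean_j), with n-1 = 5:
  s[X_1,X_1] = ((-3)·(-3) + (-3)·(-3) + (3)·(3) + (-1)·(-1) + (1)·(1) + (3)·(3)) / 5 = 38/5 = 7.6
  s[X_1,X_2] = ((-3)·(0.3333) + (-3)·(0.3333) + (3)·(0.3333) + (-1)·(-3.6667) + (1)·(1.3333) + (3)·(1.3333)) / 5 = 8/5 = 1.6
  s[X_1,X_3] = ((-3)·(-3.8333) + (-3)·(0.1667) + (3)·(-3.8333) + (-1)·(1.1667) + (1)·(3.1667) + (3)·(3.1667)) / 5 = 11/5 = 2.2
  s[X_2,X_2] = ((0.3333)·(0.3333) + (0.3333)·(0.3333) + (0.3333)·(0.3333) + (-3.6667)·(-3.6667) + (1.3333)·(1.3333) + (1.3333)·(1.3333)) / 5 = 17.3333/5 = 3.4667
  s[X_2,X_3] = ((0.3333)·(-3.8333) + (0.3333)·(0.1667) + (0.3333)·(-3.8333) + (-3.6667)·(1.1667) + (1.3333)·(3.1667) + (1.3333)·(3.1667)) / 5 = 1.6667/5 = 0.3333
  s[X_3,X_3] = ((-3.8333)·(-3.8333) + (0.1667)·(0.1667) + (-3.8333)·(-3.8333) + (1.1667)·(1.1667) + (3.1667)·(3.1667) + (3.1667)·(3.1667)) / 5 = 50.8333/5 = 10.1667
  Sample standard deviations s_i = √(s[i,i]):
  s(X_1) = √(7.6) = 2.7568
  s(X_2) = √(3.4667) = 1.8619
  s(X_3) = √(10.1667) = 3.1885

Step 3 — r_{ij} = s_{ij} / (s_i · s_j):
  r[X_1,X_1] = 1 (diagonal).
  r[X_1,X_2] = 1.6 / (2.7568 · 1.8619) = 1.6 / 5.1329 = 0.3117
  r[X_1,X_3] = 2.2 / (2.7568 · 3.1885) = 2.2 / 8.7901 = 0.2503
  r[X_2,X_2] = 1 (diagonal).
  r[X_2,X_3] = 0.3333 / (1.8619 · 3.1885) = 0.3333 / 5.9367 = 0.0561
  r[X_3,X_3] = 1 (diagonal).

R is symmetric with unit diagonal. Assembling:

R = [[1, 0.3117, 0.2503],
 [0.3117, 1, 0.0561],
 [0.2503, 0.0561, 1]]


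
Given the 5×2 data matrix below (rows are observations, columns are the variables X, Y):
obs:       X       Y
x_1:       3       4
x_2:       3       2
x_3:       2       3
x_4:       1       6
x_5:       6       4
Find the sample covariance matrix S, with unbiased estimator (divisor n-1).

Step 1 — column means:
  mean(X) = (3 + 3 + 2 + 1 + 6) / 5 = 15/5 = 3
  mean(Y) = (4 + 2 + 3 + 6 + 4) / 5 = 19/5 = 3.8

Step 2 — sample covariance S[i,j] = (1/(n-1)) · Σ_k (x_{k,i} - mean_i) · (x_{k,j} - mean_j), with n-1 = 4.
  S[X,X] = ((0)·(0) + (0)·(0) + (-1)·(-1) + (-2)·(-2) + (3)·(3)) / 4 = 14/4 = 3.5
  S[X,Y] = ((0)·(0.2) + (0)·(-1.8) + (-1)·(-0.8) + (-2)·(2.2) + (3)·(0.2)) / 4 = -3/4 = -0.75
  S[Y,Y] = ((0.2)·(0.2) + (-1.8)·(-1.8) + (-0.8)·(-0.8) + (2.2)·(2.2) + (0.2)·(0.2)) / 4 = 8.8/4 = 2.2

S is symmetric (S[j,i] = S[i,j]). Assembling:

S = [[3.5, -0.75],
 [-0.75, 2.2]]


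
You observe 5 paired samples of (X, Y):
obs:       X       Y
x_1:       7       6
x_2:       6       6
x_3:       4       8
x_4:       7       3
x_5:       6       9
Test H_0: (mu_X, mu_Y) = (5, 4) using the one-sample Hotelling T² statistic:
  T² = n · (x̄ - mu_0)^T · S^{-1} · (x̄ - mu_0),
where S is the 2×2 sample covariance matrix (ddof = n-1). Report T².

Step 1 — sample mean vector:
  mean(X) = (7 + 6 + 4 + 7 + 6) / 5 = 30/5 = 6
  mean(Y) = (6 + 6 + 8 + 3 + 9) / 5 = 32/5 = 6.4
  x̄ = (6, 6.4),  deviation x̄ - mu_0 = (6, 6.4) - (5, 4) = (1, 2.4).

Step 2 — sample covariance matrix, S[i,j] = (1/(n-1)) · Σ_k (x_{k,i} - mean_i) · (x_{k,j} - mean_j), divisor n-1 = 4:
  S[X,X] = ((1)·(1) + (0)·(0) + (-2)·(-2) + (1)·(1) + (0)·(0)) / 4 = 6/4 = 1.5
  S[X,Y] = ((1)·(-0.4) + (0)·(-0.4) + (-2)·(1.6) + (1)·(-3.4) + (0)·(2.6)) / 4 = -7/4 = -1.75
  S[Y,Y] = ((-0.4)·(-0.4) + (-0.4)·(-0.4) + (1.6)·(1.6) + (-3.4)·(-3.4) + (2.6)·(2.6)) / 4 = 21.2/4 = 5.3
  S = [[1.5, -1.75],
 [-1.75, 5.3]].

Step 3 — invert S. det(S) = 1.5·5.3 - (-1.75)² = 4.8875.
  S^{-1} = (1/det) · [[d, -b], [-b, a]] = [[1.0844, 0.3581],
 [0.3581, 0.3069]].

Step 4 — quadratic form (x̄ - mu_0)^T · S^{-1} · (x̄ - mu_0):
  S^{-1} · (x̄ - mu_0) = (1.9437, 1.0946),
  (x̄ - mu_0)^T · [...] = (1)·(1.9437) + (2.4)·(1.0946) = 4.5708.

Step 5 — scale by n: T² = 5 · 4.5708 = 22.8542.

T² ≈ 22.8542


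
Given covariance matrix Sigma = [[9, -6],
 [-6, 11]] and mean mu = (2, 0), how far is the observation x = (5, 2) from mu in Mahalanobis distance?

Step 1 — centre the observation: (x - mu) = (3, 2).

Step 2 — invert Sigma. det(Sigma) = 9·11 - (-6)² = 63.
  Sigma^{-1} = (1/det) · [[d, -b], [-b, a]] = [[0.1746, 0.0952],
 [0.0952, 0.1429]].

Step 3 — form the quadratic (x - mu)^T · Sigma^{-1} · (x - mu):
  Sigma^{-1} · (x - mu) = (0.7143, 0.5714).
  (x - mu)^T · [Sigma^{-1} · (x - mu)] = (3)·(0.7143) + (2)·(0.5714) = 3.2857.

Step 4 — take square root: d = √(3.2857) ≈ 1.8127.

d(x, mu) = √(3.2857) ≈ 1.8127


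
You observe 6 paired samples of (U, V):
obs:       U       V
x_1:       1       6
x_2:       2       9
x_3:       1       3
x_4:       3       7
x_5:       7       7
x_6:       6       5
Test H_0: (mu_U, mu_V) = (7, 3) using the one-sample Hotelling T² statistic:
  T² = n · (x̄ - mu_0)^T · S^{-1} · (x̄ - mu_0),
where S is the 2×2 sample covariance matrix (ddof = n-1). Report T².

Step 1 — sample mean vector:
  mean(U) = (1 + 2 + 1 + 3 + 7 + 6) / 6 = 20/6 = 3.3333
  mean(V) = (6 + 9 + 3 + 7 + 7 + 5) / 6 = 37/6 = 6.1667
  x̄ = (3.3333, 6.1667),  deviation x̄ - mu_0 = (3.3333, 6.1667) - (7, 3) = (-3.6667, 3.1667).

Step 2 — sample covariance matrix, S[i,j] = (1/(n-1)) · Σ_k (x_{k,i} - mean_i) · (x_{k,j} - mean_j), divisor n-1 = 5:
  S[U,U] = ((-2.3333)·(-2.3333) + (-1.3333)·(-1.3333) + (-2.3333)·(-2.3333) + (-0.3333)·(-0.3333) + (3.6667)·(3.6667) + (2.6667)·(2.6667)) / 5 = 33.3333/5 = 6.6667
  S[U,V] = ((-2.3333)·(-0.1667) + (-1.3333)·(2.8333) + (-2.3333)·(-3.1667) + (-0.3333)·(0.8333) + (3.6667)·(0.8333) + (2.6667)·(-1.1667)) / 5 = 3.6667/5 = 0.7333
  S[V,V] = ((-0.1667)·(-0.1667) + (2.8333)·(2.8333) + (-3.1667)·(-3.1667) + (0.8333)·(0.8333) + (0.8333)·(0.8333) + (-1.1667)·(-1.1667)) / 5 = 20.8333/5 = 4.1667
  S = [[6.6667, 0.7333],
 [0.7333, 4.1667]].

Step 3 — invert S. det(S) = 6.6667·4.1667 - (0.7333)² = 27.24.
  S^{-1} = (1/det) · [[d, -b], [-b, a]] = [[0.153, -0.0269],
 [-0.0269, 0.2447]].

Step 4 — quadratic form (x̄ - mu_0)^T · S^{-1} · (x̄ - mu_0):
  S^{-1} · (x̄ - mu_0) = (-0.6461, 0.8737),
  (x̄ - mu_0)^T · [...] = (-3.6667)·(-0.6461) + (3.1667)·(0.8737) = 5.1358.

Step 5 — scale by n: T² = 6 · 5.1358 = 30.815.

T² ≈ 30.815


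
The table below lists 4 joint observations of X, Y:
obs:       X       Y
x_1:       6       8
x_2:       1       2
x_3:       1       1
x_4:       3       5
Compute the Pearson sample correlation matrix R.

Step 1 — column means:
  mean(X) = (6 + 1 + 1 + 3) / 4 = 11/4 = 2.75
  mean(Y) = (8 + 2 + 1 + 5) / 4 = 16/4 = 4

Step 2 — sample variances and covariances s[i,j] = (1/(n-1)) · Σ_k (x_{k,i} - mean_i) · (x_{k,j} - mean_j), with n-1 = 3:
  s[X,X] = ((3.25)·(3.25) + (-1.75)·(-1.75) + (-1.75)·(-1.75) + (0.25)·(0.25)) / 3 = 16.75/3 = 5.5833
  s[X,Y] = ((3.25)·(4) + (-1.75)·(-2) + (-1.75)·(-3) + (0.25)·(1)) / 3 = 22/3 = 7.3333
  s[Y,Y] = ((4)·(4) + (-2)·(-2) + (-3)·(-3) + (1)·(1)) / 3 = 30/3 = 10
  Sample standard deviations s_i = √(s[i,i]):
  s(X) = √(5.5833) = 2.3629
  s(Y) = √(10) = 3.1623

Step 3 — r_{ij} = s_{ij} / (s_i · s_j):
  r[X,X] = 1 (diagonal).
  r[X,Y] = 7.3333 / (2.3629 · 3.1623) = 7.3333 / 7.4722 = 0.9814
  r[Y,Y] = 1 (diagonal).

R is symmetric with unit diagonal. Assembling:

R = [[1, 0.9814],
 [0.9814, 1]]


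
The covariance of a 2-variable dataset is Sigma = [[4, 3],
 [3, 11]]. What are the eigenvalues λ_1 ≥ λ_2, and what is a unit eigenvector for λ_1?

Step 1 — characteristic polynomial of 2×2 Sigma:
  det(Sigma - λI) = λ² - trace · λ + det = 0.
  trace = 4 + 11 = 15, det = 4·11 - (3)² = 35.
Step 2 — discriminant:
  Δ = trace² - 4·det = 225 - 140 = 85.
Step 3 — eigenvalues:
  λ = (trace ± √Δ)/2 = (15 ± 9.2195)/2,
  λ_1 = 12.1098,  λ_2 = 2.8902.

Step 4 — unit eigenvector for λ_1: solve (Sigma - λ_1 I)v = 0. First row:
  (4 - 12.1098)·v_x + (3)·v_y = 0, i.e. (-8.1098)·v_x + (3)·v_y = 0,
  so v ∝ (b, λ_1 - a) = (3, 8.1098) = u.
  ||u|| = √((3)² + (8.1098)²) = √(74.7684) ≈ 8.6469,
  v_1 = u/||u|| ≈ (0.3469, 0.9379) (||v_1|| = 1).

λ_1 = 12.1098,  λ_2 = 2.8902;  v_1 ≈ (0.3469, 0.9379)


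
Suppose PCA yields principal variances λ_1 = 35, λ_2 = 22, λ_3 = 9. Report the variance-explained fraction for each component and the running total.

Step 1 — total variance = trace(Sigma) = Σ λ_i = 35 + 22 + 9 = 66.

Step 2 — fraction explained by component i = λ_i / Σ λ:
  PC1: 35/66 = 0.5303
  PC2: 22/66 = 0.3333
  PC3: 9/66 = 0.1364

Step 3 — cumulative fraction after k components = (λ_1 + ... + λ_k) / Σ λ:
  k = 1: 35/66 = 0.5303
  k = 2: (35 + 22)/66 = 57/66 = 0.8636
  k = 3: (35 + 22 + 9)/66 = 66/66 = 1

Summary (fraction, with percent):

explained: PC1 0.5303 (53.03%), PC2 0.3333 (33.33%), PC3 0.1364 (13.64%);  cumulative: 0.5303, 0.8636, 1


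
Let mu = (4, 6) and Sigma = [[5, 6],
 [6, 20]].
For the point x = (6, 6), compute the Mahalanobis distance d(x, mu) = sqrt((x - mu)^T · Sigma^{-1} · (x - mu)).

Step 1 — centre the observation: (x - mu) = (2, 0).

Step 2 — invert Sigma. det(Sigma) = 5·20 - (6)² = 64.
  Sigma^{-1} = (1/det) · [[d, -b], [-b, a]] = [[0.3125, -0.0938],
 [-0.0938, 0.0781]].

Step 3 — form the quadratic (x - mu)^T · Sigma^{-1} · (x - mu):
  Sigma^{-1} · (x - mu) = (0.625, -0.1875).
  (x - mu)^T · [Sigma^{-1} · (x - mu)] = (2)·(0.625) + (0)·(-0.1875) = 1.25.

Step 4 — take square root: d = √(1.25) ≈ 1.118.

d(x, mu) = √(1.25) ≈ 1.118


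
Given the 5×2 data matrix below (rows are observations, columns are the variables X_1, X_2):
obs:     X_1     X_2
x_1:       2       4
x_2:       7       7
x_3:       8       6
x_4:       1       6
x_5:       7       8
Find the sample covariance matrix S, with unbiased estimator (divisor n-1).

Step 1 — column means:
  mean(X_1) = (2 + 7 + 8 + 1 + 7) / 5 = 25/5 = 5
  mean(X_2) = (4 + 7 + 6 + 6 + 8) / 5 = 31/5 = 6.2

Step 2 — sample covariance S[i,j] = (1/(n-1)) · Σ_k (x_{k,i} - mean_i) · (x_{k,j} - mean_j), with n-1 = 4.
  S[X_1,X_1] = ((-3)·(-3) + (2)·(2) + (3)·(3) + (-4)·(-4) + (2)·(2)) / 4 = 42/4 = 10.5
  S[X_1,X_2] = ((-3)·(-2.2) + (2)·(0.8) + (3)·(-0.2) + (-4)·(-0.2) + (2)·(1.8)) / 4 = 12/4 = 3
  S[X_2,X_2] = ((-2.2)·(-2.2) + (0.8)·(0.8) + (-0.2)·(-0.2) + (-0.2)·(-0.2) + (1.8)·(1.8)) / 4 = 8.8/4 = 2.2

S is symmetric (S[j,i] = S[i,j]). Assembling:

S = [[10.5, 3],
 [3, 2.2]]


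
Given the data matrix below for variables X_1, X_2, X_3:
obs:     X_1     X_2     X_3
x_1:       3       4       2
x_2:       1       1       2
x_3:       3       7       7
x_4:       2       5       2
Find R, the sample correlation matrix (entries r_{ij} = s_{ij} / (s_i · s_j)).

Step 1 — column means:
  mean(X_1) = (3 + 1 + 3 + 2) / 4 = 9/4 = 2.25
  mean(X_2) = (4 + 1 + 7 + 5) / 4 = 17/4 = 4.25
  mean(X_3) = (2 + 2 + 7 + 2) / 4 = 13/4 = 3.25

Step 2 — sample variances and covariances s[i,j] = (1/(n-1)) · Σ_k (x_{k,i} - mean_i) · (x_{k,j} - mean_j), with n-1 = 3:
  s[X_1,X_1] = ((0.75)·(0.75) + (-1.25)·(-1.25) + (0.75)·(0.75) + (-0.25)·(-0.25)) / 3 = 2.75/3 = 0.9167
  s[X_1,X_2] = ((0.75)·(-0.25) + (-1.25)·(-3.25) + (0.75)·(2.75) + (-0.25)·(0.75)) / 3 = 5.75/3 = 1.9167
  s[X_1,X_3] = ((0.75)·(-1.25) + (-1.25)·(-1.25) + (0.75)·(3.75) + (-0.25)·(-1.25)) / 3 = 3.75/3 = 1.25
  s[X_2,X_2] = ((-0.25)·(-0.25) + (-3.25)·(-3.25) + (2.75)·(2.75) + (0.75)·(0.75)) / 3 = 18.75/3 = 6.25
  s[X_2,X_3] = ((-0.25)·(-1.25) + (-3.25)·(-1.25) + (2.75)·(3.75) + (0.75)·(-1.25)) / 3 = 13.75/3 = 4.5833
  s[X_3,X_3] = ((-1.25)·(-1.25) + (-1.25)·(-1.25) + (3.75)·(3.75) + (-1.25)·(-1.25)) / 3 = 18.75/3 = 6.25
  Sample standard deviations s_i = √(s[i,i]):
  s(X_1) = √(0.9167) = 0.9574
  s(X_2) = √(6.25) = 2.5
  s(X_3) = √(6.25) = 2.5

Step 3 — r_{ij} = s_{ij} / (s_i · s_j):
  r[X_1,X_1] = 1 (diagonal).
  r[X_1,X_2] = 1.9167 / (0.9574 · 2.5) = 1.9167 / 2.3936 = 0.8008
  r[X_1,X_3] = 1.25 / (0.9574 · 2.5) = 1.25 / 2.3936 = 0.5222
  r[X_2,X_2] = 1 (diagonal).
  r[X_2,X_3] = 4.5833 / (2.5 · 2.5) = 4.5833 / 6.25 = 0.7333
  r[X_3,X_3] = 1 (diagonal).

R is symmetric with unit diagonal. Assembling:

R = [[1, 0.8008, 0.5222],
 [0.8008, 1, 0.7333],
 [0.5222, 0.7333, 1]]


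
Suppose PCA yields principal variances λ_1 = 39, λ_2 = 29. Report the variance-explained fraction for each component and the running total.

Step 1 — total variance = trace(Sigma) = Σ λ_i = 39 + 29 = 68.

Step 2 — fraction explained by component i = λ_i / Σ λ:
  PC1: 39/68 = 0.5735
  PC2: 29/68 = 0.4265

Step 3 — cumulative fraction after k components = (λ_1 + ... + λ_k) / Σ λ:
  k = 1: 39/68 = 0.5735
  k = 2: (39 + 29)/68 = 68/68 = 1

Summary (fraction, with percent):

explained: PC1 0.5735 (57.35%), PC2 0.4265 (42.65%);  cumulative: 0.5735, 1


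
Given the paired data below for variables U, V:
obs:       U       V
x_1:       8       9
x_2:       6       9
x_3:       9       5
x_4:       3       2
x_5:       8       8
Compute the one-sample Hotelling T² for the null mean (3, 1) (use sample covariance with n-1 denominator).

Step 1 — sample mean vector:
  mean(U) = (8 + 6 + 9 + 3 + 8) / 5 = 34/5 = 6.8
  mean(V) = (9 + 9 + 5 + 2 + 8) / 5 = 33/5 = 6.6
  x̄ = (6.8, 6.6),  deviation x̄ - mu_0 = (6.8, 6.6) - (3, 1) = (3.8, 5.6).

Step 2 — sample covariance matrix, S[i,j] = (1/(n-1)) · Σ_k (x_{k,i} - mean_i) · (x_{k,j} - mean_j), divisor n-1 = 4:
  S[U,U] = ((1.2)·(1.2) + (-0.8)·(-0.8) + (2.2)·(2.2) + (-3.8)·(-3.8) + (1.2)·(1.2)) / 4 = 22.8/4 = 5.7
  S[U,V] = ((1.2)·(2.4) + (-0.8)·(2.4) + (2.2)·(-1.6) + (-3.8)·(-4.6) + (1.2)·(1.4)) / 4 = 16.6/4 = 4.15
  S[V,V] = ((2.4)·(2.4) + (2.4)·(2.4) + (-1.6)·(-1.6) + (-4.6)·(-4.6) + (1.4)·(1.4)) / 4 = 37.2/4 = 9.3
  S = [[5.7, 4.15],
 [4.15, 9.3]].

Step 3 — invert S. det(S) = 5.7·9.3 - (4.15)² = 35.7875.
  S^{-1} = (1/det) · [[d, -b], [-b, a]] = [[0.2599, -0.116],
 [-0.116, 0.1593]].

Step 4 — quadratic form (x̄ - mu_0)^T · S^{-1} · (x̄ - mu_0):
  S^{-1} · (x̄ - mu_0) = (0.3381, 0.4513),
  (x̄ - mu_0)^T · [...] = (3.8)·(0.3381) + (5.6)·(0.4513) = 3.8119.

Step 5 — scale by n: T² = 5 · 3.8119 = 19.0597.

T² ≈ 19.0597


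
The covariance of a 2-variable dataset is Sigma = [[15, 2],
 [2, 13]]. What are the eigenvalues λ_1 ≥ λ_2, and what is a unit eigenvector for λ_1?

Step 1 — characteristic polynomial of 2×2 Sigma:
  det(Sigma - λI) = λ² - trace · λ + det = 0.
  trace = 15 + 13 = 28, det = 15·13 - (2)² = 191.
Step 2 — discriminant:
  Δ = trace² - 4·det = 784 - 764 = 20.
Step 3 — eigenvalues:
  λ = (trace ± √Δ)/2 = (28 ± 4.4721)/2,
  λ_1 = 16.2361,  λ_2 = 11.7639.

Step 4 — unit eigenvector for λ_1: solve (Sigma - λ_1 I)v = 0. First row:
  (15 - 16.2361)·v_x + (2)·v_y = 0, i.e. (-1.2361)·v_x + (2)·v_y = 0,
  so v ∝ (b, λ_1 - a) = (2, 1.2361) = u.
  ||u|| = √((2)² + (1.2361)²) = √(5.5279) ≈ 2.3511,
  v_1 = u/||u|| ≈ (0.8507, 0.5257) (||v_1|| = 1).

λ_1 = 16.2361,  λ_2 = 11.7639;  v_1 ≈ (0.8507, 0.5257)


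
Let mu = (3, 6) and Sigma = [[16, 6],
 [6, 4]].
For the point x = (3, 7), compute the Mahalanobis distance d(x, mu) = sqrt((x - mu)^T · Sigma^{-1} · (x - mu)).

Step 1 — centre the observation: (x - mu) = (0, 1).

Step 2 — invert Sigma. det(Sigma) = 16·4 - (6)² = 28.
  Sigma^{-1} = (1/det) · [[d, -b], [-b, a]] = [[0.1429, -0.2143],
 [-0.2143, 0.5714]].

Step 3 — form the quadratic (x - mu)^T · Sigma^{-1} · (x - mu):
  Sigma^{-1} · (x - mu) = (-0.2143, 0.5714).
  (x - mu)^T · [Sigma^{-1} · (x - mu)] = (0)·(-0.2143) + (1)·(0.5714) = 0.5714.

Step 4 — take square root: d = √(0.5714) ≈ 0.7559.

d(x, mu) = √(0.5714) ≈ 0.7559


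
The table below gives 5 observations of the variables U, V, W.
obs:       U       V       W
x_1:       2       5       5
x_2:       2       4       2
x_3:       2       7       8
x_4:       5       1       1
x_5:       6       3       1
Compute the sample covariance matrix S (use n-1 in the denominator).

Step 1 — column means:
  mean(U) = (2 + 2 + 2 + 5 + 6) / 5 = 17/5 = 3.4
  mean(V) = (5 + 4 + 7 + 1 + 3) / 5 = 20/5 = 4
  mean(W) = (5 + 2 + 8 + 1 + 1) / 5 = 17/5 = 3.4

Step 2 — sample covariance S[i,j] = (1/(n-1)) · Σ_k (x_{k,i} - mean_i) · (x_{k,j} - mean_j), with n-1 = 4.
  S[U,U] = ((-1.4)·(-1.4) + (-1.4)·(-1.4) + (-1.4)·(-1.4) + (1.6)·(1.6) + (2.6)·(2.6)) / 4 = 15.2/4 = 3.8
  S[U,V] = ((-1.4)·(1) + (-1.4)·(0) + (-1.4)·(3) + (1.6)·(-3) + (2.6)·(-1)) / 4 = -13/4 = -3.25
  S[U,W] = ((-1.4)·(1.6) + (-1.4)·(-1.4) + (-1.4)·(4.6) + (1.6)·(-2.4) + (2.6)·(-2.4)) / 4 = -16.8/4 = -4.2
  S[V,V] = ((1)·(1) + (0)·(0) + (3)·(3) + (-3)·(-3) + (-1)·(-1)) / 4 = 20/4 = 5
  S[V,W] = ((1)·(1.6) + (0)·(-1.4) + (3)·(4.6) + (-3)·(-2.4) + (-1)·(-2.4)) / 4 = 25/4 = 6.25
  S[W,W] = ((1.6)·(1.6) + (-1.4)·(-1.4) + (4.6)·(4.6) + (-2.4)·(-2.4) + (-2.4)·(-2.4)) / 4 = 37.2/4 = 9.3

S is symmetric (S[j,i] = S[i,j]). Assembling:

S = [[3.8, -3.25, -4.2],
 [-3.25, 5, 6.25],
 [-4.2, 6.25, 9.3]]


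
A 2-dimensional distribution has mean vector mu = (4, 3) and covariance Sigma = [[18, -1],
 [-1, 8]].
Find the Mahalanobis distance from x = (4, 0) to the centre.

Step 1 — centre the observation: (x - mu) = (0, -3).

Step 2 — invert Sigma. det(Sigma) = 18·8 - (-1)² = 143.
  Sigma^{-1} = (1/det) · [[d, -b], [-b, a]] = [[0.0559, 0.007],
 [0.007, 0.1259]].

Step 3 — form the quadratic (x - mu)^T · Sigma^{-1} · (x - mu):
  Sigma^{-1} · (x - mu) = (-0.021, -0.3776).
  (x - mu)^T · [Sigma^{-1} · (x - mu)] = (0)·(-0.021) + (-3)·(-0.3776) = 1.1329.

Step 4 — take square root: d = √(1.1329) ≈ 1.0644.

d(x, mu) = √(1.1329) ≈ 1.0644


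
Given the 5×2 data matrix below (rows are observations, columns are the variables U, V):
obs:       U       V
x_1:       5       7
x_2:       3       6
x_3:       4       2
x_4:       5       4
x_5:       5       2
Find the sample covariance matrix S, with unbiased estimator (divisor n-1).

Step 1 — column means:
  mean(U) = (5 + 3 + 4 + 5 + 5) / 5 = 22/5 = 4.4
  mean(V) = (7 + 6 + 2 + 4 + 2) / 5 = 21/5 = 4.2

Step 2 — sample covariance S[i,j] = (1/(n-1)) · Σ_k (x_{k,i} - mean_i) · (x_{k,j} - mean_j), with n-1 = 4.
  S[U,U] = ((0.6)·(0.6) + (-1.4)·(-1.4) + (-0.4)·(-0.4) + (0.6)·(0.6) + (0.6)·(0.6)) / 4 = 3.2/4 = 0.8
  S[U,V] = ((0.6)·(2.8) + (-1.4)·(1.8) + (-0.4)·(-2.2) + (0.6)·(-0.2) + (0.6)·(-2.2)) / 4 = -1.4/4 = -0.35
  S[V,V] = ((2.8)·(2.8) + (1.8)·(1.8) + (-2.2)·(-2.2) + (-0.2)·(-0.2) + (-2.2)·(-2.2)) / 4 = 20.8/4 = 5.2

S is symmetric (S[j,i] = S[i,j]). Assembling:

S = [[0.8, -0.35],
 [-0.35, 5.2]]


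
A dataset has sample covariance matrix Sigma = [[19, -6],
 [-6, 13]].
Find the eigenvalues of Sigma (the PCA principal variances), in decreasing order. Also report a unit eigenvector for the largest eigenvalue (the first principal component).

Step 1 — characteristic polynomial of 2×2 Sigma:
  det(Sigma - λI) = λ² - trace · λ + det = 0.
  trace = 19 + 13 = 32, det = 19·13 - (-6)² = 211.
Step 2 — discriminant:
  Δ = trace² - 4·det = 1024 - 844 = 180.
Step 3 — eigenvalues:
  λ = (trace ± √Δ)/2 = (32 ± 13.4164)/2,
  λ_1 = 22.7082,  λ_2 = 9.2918.

Step 4 — unit eigenvector for λ_1: solve (Sigma - λ_1 I)v = 0. First row:
  (19 - 22.7082)·v_x + (-6)·v_y = 0, i.e. (-3.7082)·v_x + (-6)·v_y = 0,
  so v ∝ (b, λ_1 - a) = (-6, 3.7082); multiply by -1 so the first entry is positive: u = (6, -3.7082).
  ||u|| = √((6)² + (-3.7082)²) = √(49.7508) ≈ 7.0534,
  v_1 = u/||u|| ≈ (0.8507, -0.5257) (||v_1|| = 1).

λ_1 = 22.7082,  λ_2 = 9.2918;  v_1 ≈ (0.8507, -0.5257)


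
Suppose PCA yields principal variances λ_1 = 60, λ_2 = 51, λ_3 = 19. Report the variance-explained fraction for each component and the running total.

Step 1 — total variance = trace(Sigma) = Σ λ_i = 60 + 51 + 19 = 130.

Step 2 — fraction explained by component i = λ_i / Σ λ:
  PC1: 60/130 = 0.4615
  PC2: 51/130 = 0.3923
  PC3: 19/130 = 0.1462

Step 3 — cumulative fraction after k components = (λ_1 + ... + λ_k) / Σ λ:
  k = 1: 60/130 = 0.4615
  k = 2: (60 + 51)/130 = 111/130 = 0.8538
  k = 3: (60 + 51 + 19)/130 = 130/130 = 1

Summary (fraction, with percent):

explained: PC1 0.4615 (46.15%), PC2 0.3923 (39.23%), PC3 0.1462 (14.62%);  cumulative: 0.4615, 0.8538, 1


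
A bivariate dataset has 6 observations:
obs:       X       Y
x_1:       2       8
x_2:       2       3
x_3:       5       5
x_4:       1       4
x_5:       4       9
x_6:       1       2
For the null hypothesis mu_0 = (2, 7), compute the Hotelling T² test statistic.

Step 1 — sample mean vector:
  mean(X) = (2 + 2 + 5 + 1 + 4 + 1) / 6 = 15/6 = 2.5
  mean(Y) = (8 + 3 + 5 + 4 + 9 + 2) / 6 = 31/6 = 5.1667
  x̄ = (2.5, 5.1667),  deviation x̄ - mu_0 = (2.5, 5.1667) - (2, 7) = (0.5, -1.8333).

Step 2 — sample covariance matrix, S[i,j] = (1/(n-1)) · Σ_k (x_{k,i} - mean_i) · (x_{k,j} - mean_j), divisor n-1 = 5:
  S[X,X] = ((-0.5)·(-0.5) + (-0.5)·(-0.5) + (2.5)·(2.5) + (-1.5)·(-1.5) + (1.5)·(1.5) + (-1.5)·(-1.5)) / 5 = 13.5/5 = 2.7
  S[X,Y] = ((-0.5)·(2.8333) + (-0.5)·(-2.1667) + (2.5)·(-0.1667) + (-1.5)·(-1.1667) + (1.5)·(3.8333) + (-1.5)·(-3.1667)) / 5 = 11.5/5 = 2.3
  S[Y,Y] = ((2.8333)·(2.8333) + (-2.1667)·(-2.1667) + (-0.1667)·(-0.1667) + (-1.1667)·(-1.1667) + (3.8333)·(3.8333) + (-3.1667)·(-3.1667)) / 5 = 38.8333/5 = 7.7667
  S = [[2.7, 2.3],
 [2.3, 7.7667]].

Step 3 — invert S. det(S) = 2.7·7.7667 - (2.3)² = 15.68.
  S^{-1} = (1/det) · [[d, -b], [-b, a]] = [[0.4953, -0.1467],
 [-0.1467, 0.1722]].

Step 4 — quadratic form (x̄ - mu_0)^T · S^{-1} · (x̄ - mu_0):
  S^{-1} · (x̄ - mu_0) = (0.5166, -0.389),
  (x̄ - mu_0)^T · [...] = (0.5)·(0.5166) + (-1.8333)·(-0.389) = 0.9715.

Step 5 — scale by n: T² = 6 · 0.9715 = 5.8291.

T² ≈ 5.8291


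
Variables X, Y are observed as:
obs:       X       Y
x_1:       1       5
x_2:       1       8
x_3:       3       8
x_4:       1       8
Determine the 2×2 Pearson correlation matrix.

Step 1 — column means:
  mean(X) = (1 + 1 + 3 + 1) / 4 = 6/4 = 1.5
  mean(Y) = (5 + 8 + 8 + 8) / 4 = 29/4 = 7.25

Step 2 — sample variances and covariances s[i,j] = (1/(n-1)) · Σ_k (x_{k,i} - mean_i) · (x_{k,j} - mean_j), with n-1 = 3:
  s[X,X] = ((-0.5)·(-0.5) + (-0.5)·(-0.5) + (1.5)·(1.5) + (-0.5)·(-0.5)) / 3 = 3/3 = 1
  s[X,Y] = ((-0.5)·(-2.25) + (-0.5)·(0.75) + (1.5)·(0.75) + (-0.5)·(0.75)) / 3 = 1.5/3 = 0.5
  s[Y,Y] = ((-2.25)·(-2.25) + (0.75)·(0.75) + (0.75)·(0.75) + (0.75)·(0.75)) / 3 = 6.75/3 = 2.25
  Sample standard deviations s_i = √(s[i,i]):
  s(X) = √(1) = 1
  s(Y) = √(2.25) = 1.5

Step 3 — r_{ij} = s_{ij} / (s_i · s_j):
  r[X,X] = 1 (diagonal).
  r[X,Y] = 0.5 / (1 · 1.5) = 0.5 / 1.5 = 0.3333
  r[Y,Y] = 1 (diagonal).

R is symmetric with unit diagonal. Assembling:

R = [[1, 0.3333],
 [0.3333, 1]]


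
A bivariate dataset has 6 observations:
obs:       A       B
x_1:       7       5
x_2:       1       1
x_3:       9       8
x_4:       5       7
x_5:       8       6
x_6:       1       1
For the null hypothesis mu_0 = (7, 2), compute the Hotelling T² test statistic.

Step 1 — sample mean vector:
  mean(A) = (7 + 1 + 9 + 5 + 8 + 1) / 6 = 31/6 = 5.1667
  mean(B) = (5 + 1 + 8 + 7 + 6 + 1) / 6 = 28/6 = 4.6667
  x̄ = (5.1667, 4.6667),  deviation x̄ - mu_0 = (5.1667, 4.6667) - (7, 2) = (-1.8333, 2.6667).

Step 2 — sample covariance matrix, S[i,j] = (1/(n-1)) · Σ_k (x_{k,i} - mean_i) · (x_{k,j} - mean_j), divisor n-1 = 5:
  S[A,A] = ((1.8333)·(1.8333) + (-4.1667)·(-4.1667) + (3.8333)·(3.8333) + (-0.1667)·(-0.1667) + (2.8333)·(2.8333) + (-4.1667)·(-4.1667)) / 5 = 60.8333/5 = 12.1667
  S[A,B] = ((1.8333)·(0.3333) + (-4.1667)·(-3.6667) + (3.8333)·(3.3333) + (-0.1667)·(2.3333) + (2.8333)·(1.3333) + (-4.1667)·(-3.6667)) / 5 = 47.3333/5 = 9.4667
  S[B,B] = ((0.3333)·(0.3333) + (-3.6667)·(-3.6667) + (3.3333)·(3.3333) + (2.3333)·(2.3333) + (1.3333)·(1.3333) + (-3.6667)·(-3.6667)) / 5 = 45.3333/5 = 9.0667
  S = [[12.1667, 9.4667],
 [9.4667, 9.0667]].

Step 3 — invert S. det(S) = 12.1667·9.0667 - (9.4667)² = 20.6933.
  S^{-1} = (1/det) · [[d, -b], [-b, a]] = [[0.4381, -0.4575],
 [-0.4575, 0.588]].

Step 4 — quadratic form (x̄ - mu_0)^T · S^{-1} · (x̄ - mu_0):
  S^{-1} · (x̄ - mu_0) = (-2.0232, 2.4066),
  (x̄ - mu_0)^T · [...] = (-1.8333)·(-2.0232) + (2.6667)·(2.4066) = 10.1267.

Step 5 — scale by n: T² = 6 · 10.1267 = 60.7603.

T² ≈ 60.7603


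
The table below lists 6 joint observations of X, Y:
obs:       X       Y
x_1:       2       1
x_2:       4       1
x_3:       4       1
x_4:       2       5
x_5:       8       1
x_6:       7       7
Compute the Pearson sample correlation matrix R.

Step 1 — column means:
  mean(X) = (2 + 4 + 4 + 2 + 8 + 7) / 6 = 27/6 = 4.5
  mean(Y) = (1 + 1 + 1 + 5 + 1 + 7) / 6 = 16/6 = 2.6667

Step 2 — sample variances and covariances s[i,j] = (1/(n-1)) · Σ_k (x_{k,i} - mean_i) · (x_{k,j} - mean_j), with n-1 = 5:
  s[X,X] = ((-2.5)·(-2.5) + (-0.5)·(-0.5) + (-0.5)·(-0.5) + (-2.5)·(-2.5) + (3.5)·(3.5) + (2.5)·(2.5)) / 5 = 31.5/5 = 6.3
  s[X,Y] = ((-2.5)·(-1.6667) + (-0.5)·(-1.6667) + (-0.5)·(-1.6667) + (-2.5)·(2.3333) + (3.5)·(-1.6667) + (2.5)·(4.3333)) / 5 = 5/5 = 1
  s[Y,Y] = ((-1.6667)·(-1.6667) + (-1.6667)·(-1.6667) + (-1.6667)·(-1.6667) + (2.3333)·(2.3333) + (-1.6667)·(-1.6667) + (4.3333)·(4.3333)) / 5 = 35.3333/5 = 7.0667
  Sample standard deviations s_i = √(s[i,i]):
  s(X) = √(6.3) = 2.51
  s(Y) = √(7.0667) = 2.6583

Step 3 — r_{ij} = s_{ij} / (s_i · s_j):
  r[X,X] = 1 (diagonal).
  r[X,Y] = 1 / (2.51 · 2.6583) = 1 / 6.6723 = 0.1499
  r[Y,Y] = 1 (diagonal).

R is symmetric with unit diagonal. Assembling:

R = [[1, 0.1499],
 [0.1499, 1]]


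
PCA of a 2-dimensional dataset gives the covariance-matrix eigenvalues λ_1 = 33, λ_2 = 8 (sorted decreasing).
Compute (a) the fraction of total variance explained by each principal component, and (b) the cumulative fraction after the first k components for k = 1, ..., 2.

Step 1 — total variance = trace(Sigma) = Σ λ_i = 33 + 8 = 41.

Step 2 — fraction explained by component i = λ_i / Σ λ:
  PC1: 33/41 = 0.8049
  PC2: 8/41 = 0.1951

Step 3 — cumulative fraction after k components = (λ_1 + ... + λ_k) / Σ λ:
  k = 1: 33/41 = 0.8049
  k = 2: (33 + 8)/41 = 41/41 = 1

Summary (fraction, with percent):

explained: PC1 0.8049 (80.49%), PC2 0.1951 (19.51%);  cumulative: 0.8049, 1


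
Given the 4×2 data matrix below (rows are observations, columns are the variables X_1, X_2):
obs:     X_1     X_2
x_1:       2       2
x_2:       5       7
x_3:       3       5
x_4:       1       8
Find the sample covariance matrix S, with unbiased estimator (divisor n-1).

Step 1 — column means:
  mean(X_1) = (2 + 5 + 3 + 1) / 4 = 11/4 = 2.75
  mean(X_2) = (2 + 7 + 5 + 8) / 4 = 22/4 = 5.5

Step 2 — sample covariance S[i,j] = (1/(n-1)) · Σ_k (x_{k,i} - mean_i) · (x_{k,j} - mean_j), with n-1 = 3.
  S[X_1,X_1] = ((-0.75)·(-0.75) + (2.25)·(2.25) + (0.25)·(0.25) + (-1.75)·(-1.75)) / 3 = 8.75/3 = 2.9167
  S[X_1,X_2] = ((-0.75)·(-3.5) + (2.25)·(1.5) + (0.25)·(-0.5) + (-1.75)·(2.5)) / 3 = 1.5/3 = 0.5
  S[X_2,X_2] = ((-3.5)·(-3.5) + (1.5)·(1.5) + (-0.5)·(-0.5) + (2.5)·(2.5)) / 3 = 21/3 = 7

S is symmetric (S[j,i] = S[i,j]). Assembling:

S = [[2.9167, 0.5],
 [0.5, 7]]


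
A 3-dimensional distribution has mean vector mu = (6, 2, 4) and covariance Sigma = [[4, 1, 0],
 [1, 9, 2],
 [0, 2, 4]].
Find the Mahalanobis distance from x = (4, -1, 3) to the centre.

Step 1 — centre the observation: (x - mu) = (-2, -3, -1).

Step 2 — invert Sigma (cofactor / det for 3×3, or solve directly):
  Sigma^{-1} = [[0.2581, -0.0323, 0.0161],
 [-0.0323, 0.129, -0.0645],
 [0.0161, -0.0645, 0.2823]].

Step 3 — form the quadratic (x - mu)^T · Sigma^{-1} · (x - mu):
  Sigma^{-1} · (x - mu) = (-0.4355, -0.2581, -0.121).
  (x - mu)^T · [Sigma^{-1} · (x - mu)] = (-2)·(-0.4355) + (-3)·(-0.2581) + (-1)·(-0.121) = 1.7661.

Step 4 — take square root: d = √(1.7661) ≈ 1.329.

d(x, mu) = √(1.7661) ≈ 1.329


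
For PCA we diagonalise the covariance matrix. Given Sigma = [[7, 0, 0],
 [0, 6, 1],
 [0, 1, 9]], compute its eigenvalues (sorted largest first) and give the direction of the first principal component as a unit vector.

Step 1 — characteristic polynomial p(λ) = det(λI - Sigma) = λ³ - tr·λ² + c_1·λ - det, where tr = trace, c_1 = sum of the principal 2×2 minors, det = det(Sigma):
  tr = 7 + 6 + 9 = 22,
  c_1 = (7·6 - (0)²) + (7·9 - (0)²) + (6·9 - (1)²) = 42 + 63 + 53 = 158,
  det = 7·(6·9 - (1)²) - (0)·((0)·9 - (1)·(0)) + (0)·((0)·(1) - 6·(0)) = 7·(53) - (0)·(0) + (0)·(0) = 371.
  So p(λ) = λ³ - 22λ² + 158λ - 371.
Step 2 — look for an integer root (rational root theorem: any rational root is an integer divisor of 371). Testing λ = 7:
  p(7) = 343 - 1078 + 1106 - 371 = 0  ✓
  Dividing out (λ - 7): p(λ) = (λ - 7)(λ² - 15λ + 53).
Step 3 — remaining eigenvalues from the quadratic λ² - 15λ + 53 = 0:
  Δ = 15² - 4·53 = 225 - 212 = 13,  λ = (15 ± √13)/2 = (15 ± 3.6056)/2 ≈ 9.3028 or 5.6972.
  Sorted: λ_1 = 9.3028,  λ_2 = 7,  λ_3 = 5.6972  (check: sum = 22 = tr ✓).

Step 4 — unit eigenvector for λ_1 ≈ 9.3028: v spans the null space of (Sigma - λ_1 I), whose rows are
  r_1 = (-2.3028, 0, 0),  r_2 = (0, -3.3028, 1),  r_3 = (0, 1, -0.3028).
  v is orthogonal to every row, so take v ∝ r_1 × r_2 = ((0)·(1) - (0)·(-3.3028), (0)·(0) - (-2.3028)·(1), (-2.3028)·(-3.3028) - (0)·(0)) ≈ (0, 2.3028, 7.6056).
  Let u = (0, 2.3028, 7.6056).
  ||u|| = √((0)² + (2.3028)² + (7.6056)²) = √(63.1472) ≈ 7.9465,  v_1 = u/||u|| ≈ (0, 0.2898, 0.9571) (||v_1|| = 1).

λ_1 = 9.3028,  λ_2 = 7,  λ_3 = 5.6972;  v_1 ≈ (0, 0.2898, 0.9571)
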